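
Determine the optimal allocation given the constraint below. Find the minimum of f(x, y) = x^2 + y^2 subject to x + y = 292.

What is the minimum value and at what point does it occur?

Substitute y = 292 - x into f(x,y) = x^2 + y^2:
g(x) = x^2 + (292 - x)^2 = 2x^2 - 584x + 85264
g'(x) = 4x - 584 = 0  =>  x = 146
y = 292 - 146 = 146
Minimum value = 146^2 + 146^2 = 42632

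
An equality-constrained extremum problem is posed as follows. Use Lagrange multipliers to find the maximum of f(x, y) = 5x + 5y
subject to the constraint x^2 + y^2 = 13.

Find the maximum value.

Set up Lagrange conditions: grad f = lambda * grad g
  5 = 2*lambda*x
  5 = 2*lambda*y
From these: x/y = 5/5, so x = 5t, y = 5t for some t.
Substitute into constraint: (5t)^2 + (5t)^2 = 13
  t^2 * 50 = 13
  t = sqrt(13/50)
Maximum = 5*x + 5*y = (5^2 + 5^2)*t = 50 * sqrt(13/50) = sqrt(650)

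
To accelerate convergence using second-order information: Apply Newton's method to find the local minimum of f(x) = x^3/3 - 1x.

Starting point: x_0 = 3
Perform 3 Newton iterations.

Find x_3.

f(x) = x^3/3 - 1x
f'(x) = x^2 - 1, f''(x) = 2x
Newton update: x_{n+1} = x_n - (x_n^2 - 1)/(2*x_n)
Step 1: x_0 = 3, f'=8, f''=6, x_1 = 5/3
Step 2: x_1 = 5/3, f'=16/9, f''=10/3, x_2 = 17/15
Step 3: x_2 = 17/15, f'=64/225, f''=34/15, x_3 = 257/255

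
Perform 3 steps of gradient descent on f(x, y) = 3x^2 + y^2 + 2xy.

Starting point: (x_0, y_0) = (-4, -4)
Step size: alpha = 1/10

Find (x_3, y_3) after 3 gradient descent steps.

f(x,y) = 3x^2 + y^2 + 2xy
grad_x = 6x + 2y, grad_y = 2y + 2x
Step 1: grad = (-32, -16), (-4/5, -12/5)
Step 2: grad = (-48/5, -32/5), (4/25, -44/25)
Step 3: grad = (-64/25, -16/5), (52/125, -36/25)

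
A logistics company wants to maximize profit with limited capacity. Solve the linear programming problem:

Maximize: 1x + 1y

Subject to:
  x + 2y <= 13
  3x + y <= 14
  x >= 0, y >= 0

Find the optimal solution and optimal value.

Feasible vertices: (0, 0), (0, 13/2), (3, 5), (14/3, 0)
Objective 1x + 1y at each:
  (0, 0): 0
  (0, 13/2): 13/2
  (3, 5): 8
  (14/3, 0): 14/3
Maximum is 8 at (3, 5).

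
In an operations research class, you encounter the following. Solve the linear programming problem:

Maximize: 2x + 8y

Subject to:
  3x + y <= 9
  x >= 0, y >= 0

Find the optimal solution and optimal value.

The feasible region has vertices at [(0, 0), (3, 0), (0, 9)].
Checking objective 2x + 8y at each vertex:
  (0, 0): 2*0 + 8*0 = 0
  (3, 0): 2*3 + 8*0 = 6
  (0, 9): 2*0 + 8*9 = 72
Maximum is 72 at (0, 9).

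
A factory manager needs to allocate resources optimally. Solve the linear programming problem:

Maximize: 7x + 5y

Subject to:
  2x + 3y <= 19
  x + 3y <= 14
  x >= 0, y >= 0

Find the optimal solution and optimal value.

Feasible vertices: (0, 0), (0, 14/3), (5, 3), (19/2, 0)
Objective 7x + 5y at each:
  (0, 0): 0
  (0, 14/3): 70/3
  (5, 3): 50
  (19/2, 0): 133/2
Maximum is 133/2 at (19/2, 0).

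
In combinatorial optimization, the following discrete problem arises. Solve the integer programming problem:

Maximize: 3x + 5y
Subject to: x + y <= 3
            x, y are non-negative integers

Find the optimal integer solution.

Objective: 3x + 5y, constraint: x + y <= 3
Coefficient of y is 5 > coefficient of x is 3, so allocate the entire budget to y.
Optimal: x = 0, y = 3, value = 15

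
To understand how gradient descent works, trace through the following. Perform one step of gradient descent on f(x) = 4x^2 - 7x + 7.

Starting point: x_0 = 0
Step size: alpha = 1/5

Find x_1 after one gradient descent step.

f(x) = 4x^2 - 7x + 7
f'(x) = 8x - 7
f'(0) = 8*0 + (-7) = -7
x_1 = x_0 - alpha * f'(x_0) = 0 - 1/5 * -7 = 7/5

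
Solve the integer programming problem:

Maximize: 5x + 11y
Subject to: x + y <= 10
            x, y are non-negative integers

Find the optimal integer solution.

Objective: 5x + 11y, constraint: x + y <= 10
Coefficient of y is 11 > coefficient of x is 5, so allocate the entire budget to y.
Optimal: x = 0, y = 10, value = 110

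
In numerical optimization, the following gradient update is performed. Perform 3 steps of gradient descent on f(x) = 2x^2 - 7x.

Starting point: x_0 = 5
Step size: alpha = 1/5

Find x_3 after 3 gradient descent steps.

f(x) = 2x^2 - 7x, f'(x) = 4x + (-7)
Step 1: f'(5) = 13, x_1 = 5 - 1/5 * 13 = 12/5
Step 2: f'(12/5) = 13/5, x_2 = 12/5 - 1/5 * 13/5 = 47/25
Step 3: f'(47/25) = 13/25, x_3 = 47/25 - 1/5 * 13/25 = 222/125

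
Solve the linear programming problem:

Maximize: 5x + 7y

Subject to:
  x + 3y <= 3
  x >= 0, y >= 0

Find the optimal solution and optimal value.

The feasible region has vertices at [(0, 0), (3, 0), (0, 1)].
Checking objective 5x + 7y at each vertex:
  (0, 0): 5*0 + 7*0 = 0
  (3, 0): 5*3 + 7*0 = 15
  (0, 1): 5*0 + 7*1 = 7
Maximum is 15 at (3, 0).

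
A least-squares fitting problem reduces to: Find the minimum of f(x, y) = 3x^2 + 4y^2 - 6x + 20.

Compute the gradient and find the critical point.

f(x,y) = 3x^2 + 4y^2 - 6x + 20
df/dx = 6x + (-6) = 0  =>  x = 1
df/dy = 8y + (0) = 0  =>  y = 0
f(1, 0) = 3*(1)^2 + 4*(0)^2 + -6*(1) + 20 = 17
Hessian is diagonal with entries 6, 8 > 0, so this is a minimum.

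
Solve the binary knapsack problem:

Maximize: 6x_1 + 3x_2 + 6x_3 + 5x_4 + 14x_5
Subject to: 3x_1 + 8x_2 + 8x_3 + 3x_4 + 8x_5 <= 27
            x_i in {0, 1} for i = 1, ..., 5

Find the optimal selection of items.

Items: item 1 (v=6, w=3), item 2 (v=3, w=8), item 3 (v=6, w=8), item 4 (v=5, w=3), item 5 (v=14, w=8)
Capacity: 27
Checking all 32 subsets (w = total weight, v = total value):
  {}: w = 0, v = 0
  {1}: w = 3, v = 6
  {2}: w = 8, v = 3
  {3}: w = 8, v = 6
  {4}: w = 3, v = 5
  {5}: w = 8, v = 14
  {1, 2}: w = 11, v = 9
  {1, 3}: w = 11, v = 12
  {1, 4}: w = 6, v = 11
  {1, 5}: w = 11, v = 20
  {2, 3}: w = 16, v = 9
  {2, 4}: w = 11, v = 8
  {2, 5}: w = 16, v = 17
  {3, 4}: w = 11, v = 11
  {3, 5}: w = 16, v = 20
  {4, 5}: w = 11, v = 19
  {1, 2, 3}: w = 19, v = 15
  {1, 2, 4}: w = 14, v = 14
  {1, 2, 5}: w = 19, v = 23
  {1, 3, 4}: w = 14, v = 17
  {1, 3, 5}: w = 19, v = 26
  {1, 4, 5}: w = 14, v = 25
  {2, 3, 4}: w = 19, v = 14
  {2, 3, 5}: w = 24, v = 23
  {2, 4, 5}: w = 19, v = 22
  {3, 4, 5}: w = 19, v = 25
  {1, 2, 3, 4}: w = 22, v = 20
  {1, 2, 3, 5}: w = 27, v = 29
  {1, 2, 4, 5}: w = 22, v = 28
  {1, 3, 4, 5}: w = 22, v = 31
  {2, 3, 4, 5}: w = 27, v = 28
  {1, 2, 3, 4, 5}: w = 30 > 27, infeasible
Best feasible subset: items [1, 3, 4, 5]
Total weight: 22 <= 27, total value: 31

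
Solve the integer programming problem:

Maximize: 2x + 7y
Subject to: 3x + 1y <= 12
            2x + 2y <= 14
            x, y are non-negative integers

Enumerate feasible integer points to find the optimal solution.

Constraint 1: 3x + 1y <= 12
Constraint 2: 2x + 2y <= 14
Feasible x range (need y >= 0): 0 <= x <= min(12/3, 14/2) => x in {0, ..., 4}.
Enumerate feasible integer points row by row (the coefficient of y is 7 > 0, so for each x the largest feasible y gives the best value):
  x = 0: y <= min((12 - 3*0)/1, (14 - 2*0)/2) => y in {0, ..., 7}; best 2*0 + 7*7 = 49
  x = 1: y <= min((12 - 3*1)/1, (14 - 2*1)/2) => y in {0, ..., 6}; best 2*1 + 7*6 = 44
  x = 2: y <= min((12 - 3*2)/1, (14 - 2*2)/2) => y in {0, ..., 5}; best 2*2 + 7*5 = 39
  x = 3: y <= min((12 - 3*3)/1, (14 - 2*3)/2) => y in {0, ..., 3}; best 2*3 + 7*3 = 27
  x = 4: y <= min((12 - 3*4)/1, (14 - 2*4)/2) => y in {0}; best 2*4 + 7*0 = 8
The maximum 2x + 7y = 49 is achieved at x = 0, y = 7.
Check: 3*0 + 1*7 = 7 <= 12 and 2*0 + 2*7 = 14 <= 14.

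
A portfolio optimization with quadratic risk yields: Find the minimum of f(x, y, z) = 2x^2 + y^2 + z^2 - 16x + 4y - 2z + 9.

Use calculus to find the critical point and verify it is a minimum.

f(x,y,z) = 2x^2 + y^2 + z^2 - 16x + 4y - 2z + 9
df/dx = 4x + (-16) = 0 => x = 4
df/dy = 2y + (4) = 0 => y = -2
df/dz = 2z + (-2) = 0 => z = 1
f(4,-2,1) = 2*(4)^2 + 1*(-2)^2 + 1*(1)^2 + -16*(4) + 4*(-2) + -2*(1) + 9 = -28
Hessian is diagonal with entries 4, 2, 2 > 0, confirmed minimum.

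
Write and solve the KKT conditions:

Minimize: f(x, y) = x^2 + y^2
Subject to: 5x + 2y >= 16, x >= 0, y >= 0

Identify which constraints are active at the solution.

KKT conditions for min x^2 + y^2 s.t. 5x + 2y >= 16, x >= 0, y >= 0:
Stationarity: 2x = mu*5 + mu_x, 2y = mu*2 + mu_y, with mu, mu_x, mu_y >= 0
Complementary slackness: mu*(5x + 2y - 16) = 0, mu_x*x = 0, mu_y*y = 0
(0, 0) is infeasible (5*0 + 2*0 < 16), so if mu = 0 stationarity would force x = mu_x/2 >= 0, y = mu_y/2 >= 0 with mu_x*x = mu_y*y = 0, i.e. x = y = 0: contradiction. Hence mu > 0 and 5x + 2y = 16 is active.
Try x > 0, y > 0 (so mu_x = mu_y = 0): x = 5*mu/2, y = 2*mu/2
Substitute: 5*(5*mu/2) + 2*(2*mu/2) = 16
  mu*29/2 = 16 => mu = 32/29
x* = 80/29 > 0, y* = 32/29 > 0, consistent with mu_x = mu_y = 0.
f is convex and the constraints are linear, so this KKT point is the global minimum.
f* = 256/29
Active constraints: 5x + 2y >= 16 (holds with equality, mu = 32/29 > 0); x >= 0 and y >= 0 are inactive (mu_x = mu_y = 0).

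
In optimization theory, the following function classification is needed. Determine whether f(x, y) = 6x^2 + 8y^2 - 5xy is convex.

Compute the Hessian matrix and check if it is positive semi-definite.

f(x,y) = 6x^2 + 8y^2 - 5xy
Hessian H = [[12, -5], [-5, 16]]
trace(H) = 28, det(H) = 167
Eigenvalues: (28 +/- sqrt(116)) / 2 = 19.39, 8.615
Since both eigenvalues > 0, f is convex.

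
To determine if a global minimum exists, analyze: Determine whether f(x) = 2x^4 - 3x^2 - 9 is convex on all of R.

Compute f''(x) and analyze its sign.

f(x) = 2x^4 - 3x^2 - 9
f'(x) = 8x^3 + -6x
f''(x) = 24x^2 + -6
f''(0) = -6 < 0, so not convex near x = 0
Therefore, f is not globally convex on R.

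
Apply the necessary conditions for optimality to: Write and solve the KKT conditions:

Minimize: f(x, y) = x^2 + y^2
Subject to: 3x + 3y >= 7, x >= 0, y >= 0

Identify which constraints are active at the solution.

KKT conditions for min x^2 + y^2 s.t. 3x + 3y >= 7, x >= 0, y >= 0:
Stationarity: 2x = mu*3 + mu_x, 2y = mu*3 + mu_y, with mu, mu_x, mu_y >= 0
Complementary slackness: mu*(3x + 3y - 7) = 0, mu_x*x = 0, mu_y*y = 0
(0, 0) is infeasible (3*0 + 3*0 < 7), so if mu = 0 stationarity would force x = mu_x/2 >= 0, y = mu_y/2 >= 0 with mu_x*x = mu_y*y = 0, i.e. x = y = 0: contradiction. Hence mu > 0 and 3x + 3y = 7 is active.
Try x > 0, y > 0 (so mu_x = mu_y = 0): x = 3*mu/2, y = 3*mu/2
Substitute: 3*(3*mu/2) + 3*(3*mu/2) = 7
  mu*18/2 = 7 => mu = 7/9
x* = 7/6 > 0, y* = 7/6 > 0, consistent with mu_x = mu_y = 0.
f is convex and the constraints are linear, so this KKT point is the global minimum.
f* = 49/18
Active constraints: 3x + 3y >= 7 (holds with equality, mu = 7/9 > 0); x >= 0 and y >= 0 are inactive (mu_x = mu_y = 0).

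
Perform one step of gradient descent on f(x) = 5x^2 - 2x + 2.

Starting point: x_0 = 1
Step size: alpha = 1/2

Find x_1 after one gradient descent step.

f(x) = 5x^2 - 2x + 2
f'(x) = 10x - 2
f'(1) = 10*1 + (-2) = 8
x_1 = x_0 - alpha * f'(x_0) = 1 - 1/2 * 8 = -3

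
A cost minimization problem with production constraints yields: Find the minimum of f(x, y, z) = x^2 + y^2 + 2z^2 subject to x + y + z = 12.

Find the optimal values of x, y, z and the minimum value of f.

Using Lagrange multipliers on f = x^2 + y^2 + 2z^2 with constraint x + y + z = 12:
Conditions: 2*1*x = lambda, 2*1*y = lambda, 2*2*z = lambda
So x = lambda/2, y = lambda/2, z = lambda/4
Substituting into constraint: lambda * (5/4) = 12
lambda = 48/5
x = 24/5, y = 24/5, z = 12/5
Minimum value = 288/5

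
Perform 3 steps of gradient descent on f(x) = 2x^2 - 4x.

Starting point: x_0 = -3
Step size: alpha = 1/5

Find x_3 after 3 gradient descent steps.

f(x) = 2x^2 - 4x, f'(x) = 4x + (-4)
Step 1: f'(-3) = -16, x_1 = -3 - 1/5 * -16 = 1/5
Step 2: f'(1/5) = -16/5, x_2 = 1/5 - 1/5 * -16/5 = 21/25
Step 3: f'(21/25) = -16/25, x_3 = 21/25 - 1/5 * -16/25 = 121/125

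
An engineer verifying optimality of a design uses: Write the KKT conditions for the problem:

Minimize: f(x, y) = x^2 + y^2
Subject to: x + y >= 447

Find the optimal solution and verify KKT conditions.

KKT conditions for min x^2 + y^2 s.t. x + y >= 447:
Stationarity: 2x = mu, 2y = mu
So x = y = mu/2.
Complementary slackness: mu*(x + y - 447) = 0
Primal feasibility: x + y >= 447; dual feasibility: mu >= 0
If mu = 0 then x = y = 0, but 0 + 0 < 447 is infeasible, so the constraint is active.
Constraint active: x + y = 2*(mu/2) = 447 => mu = 447
x = y = 447/2, f = 199809/2
Verify: stationarity 2*(447/2) = 447 = mu; primal 447/2 + 447/2 = 447 >= 447; dual mu = 447 >= 0; complementary slackness 447*(447 - 447) = 0. All KKT conditions hold.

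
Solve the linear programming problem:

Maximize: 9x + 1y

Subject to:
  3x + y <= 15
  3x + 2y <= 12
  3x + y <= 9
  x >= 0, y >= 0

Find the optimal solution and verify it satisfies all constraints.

Feasible vertices: (0, 0), (0, 6), (2, 3), (3, 0)
Objective 9x + 1y at each vertex:
  (0, 0): 0
  (0, 6): 6
  (2, 3): 21
  (3, 0): 27
Maximum is 27 at (3, 0).
Verify constraints at (x, y) = (3, 0):
  3*3 + 1*0 = 9 <= 15
  3*3 + 2*0 = 9 <= 12
  3*3 + 1*0 = 9 <= 9 (active)
  x = 3 >= 0, y = 0 >= 0. All constraints satisfied.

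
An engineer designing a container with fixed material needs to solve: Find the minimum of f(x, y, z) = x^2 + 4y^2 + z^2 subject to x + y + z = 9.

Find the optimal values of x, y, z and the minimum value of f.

Using Lagrange multipliers on f = x^2 + 4y^2 + z^2 with constraint x + y + z = 9:
Conditions: 2*1*x = lambda, 2*4*y = lambda, 2*1*z = lambda
So x = lambda/2, y = lambda/8, z = lambda/2
Substituting into constraint: lambda * (9/8) = 9
lambda = 8
x = 4, y = 1, z = 4
Minimum value = 36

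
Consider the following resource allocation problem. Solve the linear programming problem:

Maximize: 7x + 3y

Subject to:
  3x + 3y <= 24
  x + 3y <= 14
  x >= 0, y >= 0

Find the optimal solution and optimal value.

Feasible vertices: (0, 0), (0, 14/3), (5, 3), (8, 0)
Objective 7x + 3y at each:
  (0, 0): 0
  (0, 14/3): 14
  (5, 3): 44
  (8, 0): 56
Maximum is 56 at (8, 0).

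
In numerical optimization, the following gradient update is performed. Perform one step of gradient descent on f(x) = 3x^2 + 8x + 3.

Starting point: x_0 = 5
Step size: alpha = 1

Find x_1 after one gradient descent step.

f(x) = 3x^2 + 8x + 3
f'(x) = 6x + 8
f'(5) = 6*5 + (8) = 38
x_1 = x_0 - alpha * f'(x_0) = 5 - 1 * 38 = -33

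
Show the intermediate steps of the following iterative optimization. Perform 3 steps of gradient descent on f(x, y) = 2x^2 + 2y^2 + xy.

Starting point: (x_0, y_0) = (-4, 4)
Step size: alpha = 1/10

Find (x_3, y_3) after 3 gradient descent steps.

f(x,y) = 2x^2 + 2y^2 + xy
grad_x = 4x + 1y, grad_y = 4y + 1x
Step 1: grad = (-12, 12), (-14/5, 14/5)
Step 2: grad = (-42/5, 42/5), (-49/25, 49/25)
Step 3: grad = (-147/25, 147/25), (-343/250, 343/250)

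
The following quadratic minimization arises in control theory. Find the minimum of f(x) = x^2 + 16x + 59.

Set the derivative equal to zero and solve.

f(x) = x^2 + 16x + 59
f'(x) = 2x + (16) = 0
x = -16/2 = -8
f(-8) = -5
Since f''(x) = 2 > 0, this is a minimum.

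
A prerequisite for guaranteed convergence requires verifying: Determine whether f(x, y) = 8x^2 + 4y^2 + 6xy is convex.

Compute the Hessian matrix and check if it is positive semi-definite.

f(x,y) = 8x^2 + 4y^2 + 6xy
Hessian H = [[16, 6], [6, 8]]
trace(H) = 24, det(H) = 92
Eigenvalues: (24 +/- sqrt(208)) / 2 = 19.21, 4.789
Since both eigenvalues > 0, f is convex.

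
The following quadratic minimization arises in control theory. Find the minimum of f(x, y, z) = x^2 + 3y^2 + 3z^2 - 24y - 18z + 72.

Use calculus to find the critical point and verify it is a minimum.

f(x,y,z) = x^2 + 3y^2 + 3z^2 - 24y - 18z + 72
df/dx = 2x + (0) = 0 => x = 0
df/dy = 6y + (-24) = 0 => y = 4
df/dz = 6z + (-18) = 0 => z = 3
f(0,4,3) = 1*(0)^2 + 3*(4)^2 + 3*(3)^2 + -24*(4) + -18*(3) + 72 = -3
Hessian is diagonal with entries 2, 6, 6 > 0, confirmed minimum.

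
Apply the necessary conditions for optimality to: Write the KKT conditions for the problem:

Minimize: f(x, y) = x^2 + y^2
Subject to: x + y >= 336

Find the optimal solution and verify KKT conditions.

KKT conditions for min x^2 + y^2 s.t. x + y >= 336:
Stationarity: 2x = mu, 2y = mu
So x = y = mu/2.
Complementary slackness: mu*(x + y - 336) = 0
Primal feasibility: x + y >= 336; dual feasibility: mu >= 0
If mu = 0 then x = y = 0, but 0 + 0 < 336 is infeasible, so the constraint is active.
Constraint active: x + y = 2*(mu/2) = 336 => mu = 336
x = y = 168, f = 56448
Verify: stationarity 2*168 = 336 = mu; primal 168 + 168 = 336 >= 336; dual mu = 336 >= 0; complementary slackness 336*(336 - 336) = 0. All KKT conditions hold.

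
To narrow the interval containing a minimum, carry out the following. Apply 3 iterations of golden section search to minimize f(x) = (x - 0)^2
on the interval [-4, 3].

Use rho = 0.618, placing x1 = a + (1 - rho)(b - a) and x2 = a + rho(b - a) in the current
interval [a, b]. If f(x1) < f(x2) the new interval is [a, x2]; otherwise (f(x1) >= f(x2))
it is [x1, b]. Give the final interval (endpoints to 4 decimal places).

Golden section search for min of f(x) = (x - 0)^2 on [-4, 3].
Each step: x1 = a + (1 - rho)(b - a), x2 = a + rho(b - a); if f(x1) < f(x2) keep [a, x2], otherwise keep [x1, b].
Step 1: [-4.0000, 3.0000], x1=-1.3260 (f=1.7583), x2=0.3260 (f=0.1063); f(x1) > f(x2) => keep [-1.3260, 3.0000]
Step 2: [-1.3260, 3.0000], x1=0.3265 (f=0.1066), x2=1.3475 (f=1.8157); f(x1) < f(x2) => keep [-1.3260, 1.3475]
Step 3: [-1.3260, 1.3475], x1=-0.3047 (f=0.0929), x2=0.3262 (f=0.1064); f(x1) < f(x2) => keep [-1.3260, 0.3262]
Final interval: [-1.3260, 0.3262]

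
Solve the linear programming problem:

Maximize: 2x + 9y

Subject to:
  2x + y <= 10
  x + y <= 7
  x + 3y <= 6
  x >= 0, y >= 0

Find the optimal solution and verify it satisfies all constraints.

Feasible vertices: (0, 0), (0, 2), (24/5, 2/5), (5, 0)
Objective 2x + 9y at each vertex:
  (0, 0): 0
  (0, 2): 18
  (24/5, 2/5): 66/5
  (5, 0): 10
Maximum is 18 at (0, 2).
Verify constraints at (x, y) = (0, 2):
  2*0 + 1*2 = 2 <= 10
  1*0 + 1*2 = 2 <= 7
  1*0 + 3*2 = 6 <= 6 (active)
  x = 0 >= 0, y = 2 >= 0. All constraints satisfied.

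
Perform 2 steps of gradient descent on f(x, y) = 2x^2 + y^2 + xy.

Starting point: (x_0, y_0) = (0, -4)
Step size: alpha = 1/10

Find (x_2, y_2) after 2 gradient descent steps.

f(x,y) = 2x^2 + y^2 + xy
grad_x = 4x + 1y, grad_y = 2y + 1x
Step 1: grad = (-4, -8), (2/5, -16/5)
Step 2: grad = (-8/5, -6), (14/25, -13/5)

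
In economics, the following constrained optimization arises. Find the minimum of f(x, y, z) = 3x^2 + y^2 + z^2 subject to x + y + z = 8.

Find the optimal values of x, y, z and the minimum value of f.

Using Lagrange multipliers on f = 3x^2 + y^2 + z^2 with constraint x + y + z = 8:
Conditions: 2*3*x = lambda, 2*1*y = lambda, 2*1*z = lambda
So x = lambda/6, y = lambda/2, z = lambda/2
Substituting into constraint: lambda * (7/6) = 8
lambda = 48/7
x = 8/7, y = 24/7, z = 24/7
Minimum value = 192/7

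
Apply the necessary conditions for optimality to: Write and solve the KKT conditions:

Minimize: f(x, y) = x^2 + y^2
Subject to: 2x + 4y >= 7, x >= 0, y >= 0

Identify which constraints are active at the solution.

KKT conditions for min x^2 + y^2 s.t. 2x + 4y >= 7, x >= 0, y >= 0:
Stationarity: 2x = mu*2 + mu_x, 2y = mu*4 + mu_y, with mu, mu_x, mu_y >= 0
Complementary slackness: mu*(2x + 4y - 7) = 0, mu_x*x = 0, mu_y*y = 0
(0, 0) is infeasible (2*0 + 4*0 < 7), so if mu = 0 stationarity would force x = mu_x/2 >= 0, y = mu_y/2 >= 0 with mu_x*x = mu_y*y = 0, i.e. x = y = 0: contradiction. Hence mu > 0 and 2x + 4y = 7 is active.
Try x > 0, y > 0 (so mu_x = mu_y = 0): x = 2*mu/2, y = 4*mu/2
Substitute: 2*(2*mu/2) + 4*(4*mu/2) = 7
  mu*20/2 = 7 => mu = 7/10
x* = 7/10 > 0, y* = 7/5 > 0, consistent with mu_x = mu_y = 0.
f is convex and the constraints are linear, so this KKT point is the global minimum.
f* = 49/20
Active constraints: 2x + 4y >= 7 (holds with equality, mu = 7/10 > 0); x >= 0 and y >= 0 are inactive (mu_x = mu_y = 0).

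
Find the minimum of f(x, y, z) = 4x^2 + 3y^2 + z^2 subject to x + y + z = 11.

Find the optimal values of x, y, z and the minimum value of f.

Using Lagrange multipliers on f = 4x^2 + 3y^2 + z^2 with constraint x + y + z = 11:
Conditions: 2*4*x = lambda, 2*3*y = lambda, 2*1*z = lambda
So x = lambda/8, y = lambda/6, z = lambda/2
Substituting into constraint: lambda * (19/24) = 11
lambda = 264/19
x = 33/19, y = 44/19, z = 132/19
Minimum value = 1452/19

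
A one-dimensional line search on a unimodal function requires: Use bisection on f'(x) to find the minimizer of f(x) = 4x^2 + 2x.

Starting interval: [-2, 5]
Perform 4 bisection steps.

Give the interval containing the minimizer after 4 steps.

Finding critical point of f(x) = 4x^2 + 2x using bisection on f'(x) = 8x + 2.
f'(x) = 0 when x = -1/4.
Starting interval: [-2, 5]
Step 1: mid = 3/2, f'(mid) = 14, new interval = [-2, 3/2]
Step 2: mid = -1/4, f'(mid) = 0, new interval = [-1/4, -1/4]
Step 3: mid = -1/4, f'(mid) = 0, new interval = [-1/4, -1/4]
Step 4: mid = -1/4, f'(mid) = 0, new interval = [-1/4, -1/4]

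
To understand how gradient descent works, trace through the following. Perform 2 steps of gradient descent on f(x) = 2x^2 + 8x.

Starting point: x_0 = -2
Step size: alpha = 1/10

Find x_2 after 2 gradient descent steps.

f(x) = 2x^2 + 8x, f'(x) = 4x + (8)
Step 1: f'(-2) = 0, x_1 = -2 - 1/10 * 0 = -2
Step 2: f'(-2) = 0, x_2 = -2 - 1/10 * 0 = -2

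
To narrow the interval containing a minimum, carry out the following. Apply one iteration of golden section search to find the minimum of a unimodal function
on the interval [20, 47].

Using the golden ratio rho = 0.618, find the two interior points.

Golden section search on [20, 47].
Golden ratio rho = 0.618 (approx).
Interior points:
  x_1 = 20 + (1-0.618)*27 = 30.3140
  x_2 = 20 + 0.618*27 = 36.6860
Compare f(x_1) and f(x_2) to determine which subinterval to keep.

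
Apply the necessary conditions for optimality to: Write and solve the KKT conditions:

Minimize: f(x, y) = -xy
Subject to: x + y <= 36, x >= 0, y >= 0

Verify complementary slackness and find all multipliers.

Problem: min -xy s.t. x + y <= 36 (multiplier lambda), x >= 0 (mu_x), y >= 0 (mu_y)
KKT stationarity: -y + lambda - mu_x = 0, -x + lambda - mu_y = 0, with lambda, mu_x, mu_y >= 0
Complementary slackness: lambda*(x + y - 36) = 0, mu_x*x = 0, mu_y*y = 0
If lambda = 0: y = -mu_x <= 0 and x = -mu_y <= 0 force x = y = 0 with f = 0; but x = y = 18 is feasible with f = -324 < 0, so this is not the minimum. Hence lambda > 0 and x + y = 36.
Try x > 0, y > 0 (so mu_x = mu_y = 0): y = lambda, x = lambda => x = y = lambda
x + y = 36 => 2*lambda = 36 => lambda = 18
x* = y* = 18 > 0, consistent with mu_x = mu_y = 0.
(Any feasible point with x = 0 or y = 0 has f = 0 > -324, so the minimum is not on those boundaries.)
min(-xy) = -324 (i.e. max xy = 324)
Multipliers: lambda = 18, mu_x = 0, mu_y = 0
Complementary slackness: lambda*(x + y - 36) = 18*(18 + 18 - 36) = 0, mu_x*x = 0*18 = 0, mu_y*y = 0*18 = 0. Satisfied.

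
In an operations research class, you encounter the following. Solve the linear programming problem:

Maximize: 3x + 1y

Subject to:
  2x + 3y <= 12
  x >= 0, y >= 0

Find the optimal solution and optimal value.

The feasible region has vertices at [(0, 0), (6, 0), (0, 4)].
Checking objective 3x + 1y at each vertex:
  (0, 0): 3*0 + 1*0 = 0
  (6, 0): 3*6 + 1*0 = 18
  (0, 4): 3*0 + 1*4 = 4
Maximum is 18 at (6, 0).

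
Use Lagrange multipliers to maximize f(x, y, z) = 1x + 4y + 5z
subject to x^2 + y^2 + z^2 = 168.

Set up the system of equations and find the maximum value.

Lagrange conditions: 1 = 2*lambda*x, 4 = 2*lambda*y, 5 = 2*lambda*z
So x:1 = y:4 = z:5, i.e. x = 1t, y = 4t, z = 5t
Constraint: t^2*(1^2 + 4^2 + 5^2) = 168
  t^2 * 42 = 168  =>  t = sqrt(4)
Maximum = 1*1t + 4*4t + 5*5t = 42*sqrt(4) = 84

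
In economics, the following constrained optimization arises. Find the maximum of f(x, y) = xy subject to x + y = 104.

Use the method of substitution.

Substitute y = 104 - x into f(x,y) = xy:
g(x) = x(104 - x) = 104x - x^2
g'(x) = 104 - 2x = 0  =>  x = 52
y = 104 - 52 = 52
Maximum value = 52 * 52 = 2704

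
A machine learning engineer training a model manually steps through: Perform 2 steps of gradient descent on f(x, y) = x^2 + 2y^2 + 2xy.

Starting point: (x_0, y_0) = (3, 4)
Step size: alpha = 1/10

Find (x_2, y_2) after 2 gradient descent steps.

f(x,y) = x^2 + 2y^2 + 2xy
grad_x = 2x + 2y, grad_y = 4y + 2x
Step 1: grad = (14, 22), (8/5, 9/5)
Step 2: grad = (34/5, 52/5), (23/25, 19/25)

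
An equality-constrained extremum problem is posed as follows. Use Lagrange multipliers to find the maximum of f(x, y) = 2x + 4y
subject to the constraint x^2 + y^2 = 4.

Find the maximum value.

Set up Lagrange conditions: grad f = lambda * grad g
  2 = 2*lambda*x
  4 = 2*lambda*y
From these: x/y = 2/4, so x = 2t, y = 4t for some t.
Substitute into constraint: (2t)^2 + (4t)^2 = 4
  t^2 * 20 = 4
  t = sqrt(4/20)
Maximum = 2*x + 4*y = (2^2 + 4^2)*t = 20 * sqrt(4/20) = sqrt(80)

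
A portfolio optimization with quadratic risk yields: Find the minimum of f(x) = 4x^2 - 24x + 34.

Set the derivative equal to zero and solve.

f(x) = 4x^2 - 24x + 34
f'(x) = 8x + (-24) = 0
x = 24/8 = 3
f(3) = -2
Since f''(x) = 8 > 0, this is a minimum.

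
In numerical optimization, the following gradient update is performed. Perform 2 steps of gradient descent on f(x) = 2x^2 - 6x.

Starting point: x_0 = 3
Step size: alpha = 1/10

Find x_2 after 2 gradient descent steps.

f(x) = 2x^2 - 6x, f'(x) = 4x + (-6)
Step 1: f'(3) = 6, x_1 = 3 - 1/10 * 6 = 12/5
Step 2: f'(12/5) = 18/5, x_2 = 12/5 - 1/10 * 18/5 = 51/25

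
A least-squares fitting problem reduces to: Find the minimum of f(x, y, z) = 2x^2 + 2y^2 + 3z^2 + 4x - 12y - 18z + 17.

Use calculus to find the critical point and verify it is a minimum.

f(x,y,z) = 2x^2 + 2y^2 + 3z^2 + 4x - 12y - 18z + 17
df/dx = 4x + (4) = 0 => x = -1
df/dy = 4y + (-12) = 0 => y = 3
df/dz = 6z + (-18) = 0 => z = 3
f(-1,3,3) = 2*(-1)^2 + 2*(3)^2 + 3*(3)^2 + 4*(-1) + -12*(3) + -18*(3) + 17 = -30
Hessian is diagonal with entries 4, 4, 6 > 0, confirmed minimum.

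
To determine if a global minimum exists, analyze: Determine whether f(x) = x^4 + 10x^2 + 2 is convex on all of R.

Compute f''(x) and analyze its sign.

f(x) = x^4 + 10x^2 + 2
f'(x) = 4x^3 + 20x
f''(x) = 12x^2 + 20
f''(x) = 12x^2 + 20 >= 20 > 0 for all x
Therefore, f is convex on R.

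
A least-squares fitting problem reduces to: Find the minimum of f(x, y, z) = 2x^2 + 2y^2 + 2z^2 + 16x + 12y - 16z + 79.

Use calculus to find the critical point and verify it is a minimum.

f(x,y,z) = 2x^2 + 2y^2 + 2z^2 + 16x + 12y - 16z + 79
df/dx = 4x + (16) = 0 => x = -4
df/dy = 4y + (12) = 0 => y = -3
df/dz = 4z + (-16) = 0 => z = 4
f(-4,-3,4) = 2*(-4)^2 + 2*(-3)^2 + 2*(4)^2 + 16*(-4) + 12*(-3) + -16*(4) + 79 = -3
Hessian is diagonal with entries 4, 4, 4 > 0, confirmed minimum.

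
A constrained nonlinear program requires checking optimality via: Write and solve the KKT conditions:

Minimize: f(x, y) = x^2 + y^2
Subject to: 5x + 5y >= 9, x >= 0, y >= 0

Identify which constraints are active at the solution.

KKT conditions for min x^2 + y^2 s.t. 5x + 5y >= 9, x >= 0, y >= 0:
Stationarity: 2x = mu*5 + mu_x, 2y = mu*5 + mu_y, with mu, mu_x, mu_y >= 0
Complementary slackness: mu*(5x + 5y - 9) = 0, mu_x*x = 0, mu_y*y = 0
(0, 0) is infeasible (5*0 + 5*0 < 9), so if mu = 0 stationarity would force x = mu_x/2 >= 0, y = mu_y/2 >= 0 with mu_x*x = mu_y*y = 0, i.e. x = y = 0: contradiction. Hence mu > 0 and 5x + 5y = 9 is active.
Try x > 0, y > 0 (so mu_x = mu_y = 0): x = 5*mu/2, y = 5*mu/2
Substitute: 5*(5*mu/2) + 5*(5*mu/2) = 9
  mu*50/2 = 9 => mu = 9/25
x* = 9/10 > 0, y* = 9/10 > 0, consistent with mu_x = mu_y = 0.
f is convex and the constraints are linear, so this KKT point is the global minimum.
f* = 81/50
Active constraints: 5x + 5y >= 9 (holds with equality, mu = 9/25 > 0); x >= 0 and y >= 0 are inactive (mu_x = mu_y = 0).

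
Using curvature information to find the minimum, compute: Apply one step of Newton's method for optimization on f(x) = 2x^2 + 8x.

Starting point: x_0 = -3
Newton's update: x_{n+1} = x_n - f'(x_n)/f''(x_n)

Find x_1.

f(x) = 2x^2 + 8x
f'(x) = 4x + (8), f''(x) = 4
Newton step: x_1 = x_0 - f'(x_0)/f''(x_0)
f'(-3) = -4
x_1 = -3 - -4/4 = -2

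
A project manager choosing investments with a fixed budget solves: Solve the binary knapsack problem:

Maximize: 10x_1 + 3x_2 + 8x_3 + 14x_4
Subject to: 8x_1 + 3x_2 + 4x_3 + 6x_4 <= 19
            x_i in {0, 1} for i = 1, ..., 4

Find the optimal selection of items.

Items: item 1 (v=10, w=8), item 2 (v=3, w=3), item 3 (v=8, w=4), item 4 (v=14, w=6)
Capacity: 19
Checking all 16 subsets (w = total weight, v = total value):
  {}: w = 0, v = 0
  {1}: w = 8, v = 10
  {2}: w = 3, v = 3
  {3}: w = 4, v = 8
  {4}: w = 6, v = 14
  {1, 2}: w = 11, v = 13
  {1, 3}: w = 12, v = 18
  {1, 4}: w = 14, v = 24
  {2, 3}: w = 7, v = 11
  {2, 4}: w = 9, v = 17
  {3, 4}: w = 10, v = 22
  {1, 2, 3}: w = 15, v = 21
  {1, 2, 4}: w = 17, v = 27
  {1, 3, 4}: w = 18, v = 32
  {2, 3, 4}: w = 13, v = 25
  {1, 2, 3, 4}: w = 21 > 19, infeasible
Best feasible subset: items [1, 3, 4]
Total weight: 18 <= 19, total value: 32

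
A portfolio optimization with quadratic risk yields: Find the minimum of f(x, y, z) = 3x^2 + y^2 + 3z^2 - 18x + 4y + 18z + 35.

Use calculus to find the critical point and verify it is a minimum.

f(x,y,z) = 3x^2 + y^2 + 3z^2 - 18x + 4y + 18z + 35
df/dx = 6x + (-18) = 0 => x = 3
df/dy = 2y + (4) = 0 => y = -2
df/dz = 6z + (18) = 0 => z = -3
f(3,-2,-3) = 3*(3)^2 + 1*(-2)^2 + 3*(-3)^2 + -18*(3) + 4*(-2) + 18*(-3) + 35 = -23
Hessian is diagonal with entries 6, 2, 6 > 0, confirmed minimum.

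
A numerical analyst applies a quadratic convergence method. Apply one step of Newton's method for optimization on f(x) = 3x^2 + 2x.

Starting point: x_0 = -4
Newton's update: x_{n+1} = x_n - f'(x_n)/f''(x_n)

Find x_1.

f(x) = 3x^2 + 2x
f'(x) = 6x + (2), f''(x) = 6
Newton step: x_1 = x_0 - f'(x_0)/f''(x_0)
f'(-4) = -22
x_1 = -4 - -22/6 = -1/3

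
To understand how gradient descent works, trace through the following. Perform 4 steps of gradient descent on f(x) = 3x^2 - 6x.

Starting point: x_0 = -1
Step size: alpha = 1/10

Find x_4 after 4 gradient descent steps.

f(x) = 3x^2 - 6x, f'(x) = 6x + (-6)
Step 1: f'(-1) = -12, x_1 = -1 - 1/10 * -12 = 1/5
Step 2: f'(1/5) = -24/5, x_2 = 1/5 - 1/10 * -24/5 = 17/25
Step 3: f'(17/25) = -48/25, x_3 = 17/25 - 1/10 * -48/25 = 109/125
Step 4: f'(109/125) = -96/125, x_4 = 109/125 - 1/10 * -96/125 = 593/625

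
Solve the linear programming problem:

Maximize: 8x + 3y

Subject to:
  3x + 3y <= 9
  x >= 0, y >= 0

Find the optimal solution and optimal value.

The feasible region has vertices at [(0, 0), (3, 0), (0, 3)].
Checking objective 8x + 3y at each vertex:
  (0, 0): 8*0 + 3*0 = 0
  (3, 0): 8*3 + 3*0 = 24
  (0, 3): 8*0 + 3*3 = 9
Maximum is 24 at (3, 0).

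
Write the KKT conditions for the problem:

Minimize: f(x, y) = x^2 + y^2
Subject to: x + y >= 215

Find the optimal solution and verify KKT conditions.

KKT conditions for min x^2 + y^2 s.t. x + y >= 215:
Stationarity: 2x = mu, 2y = mu
So x = y = mu/2.
Complementary slackness: mu*(x + y - 215) = 0
Primal feasibility: x + y >= 215; dual feasibility: mu >= 0
If mu = 0 then x = y = 0, but 0 + 0 < 215 is infeasible, so the constraint is active.
Constraint active: x + y = 2*(mu/2) = 215 => mu = 215
x = y = 215/2, f = 46225/2
Verify: stationarity 2*(215/2) = 215 = mu; primal 215/2 + 215/2 = 215 >= 215; dual mu = 215 >= 0; complementary slackness 215*(215 - 215) = 0. All KKT conditions hold.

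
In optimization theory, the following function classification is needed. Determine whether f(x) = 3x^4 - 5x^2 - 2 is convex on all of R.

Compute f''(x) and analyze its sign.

f(x) = 3x^4 - 5x^2 - 2
f'(x) = 12x^3 + -10x
f''(x) = 36x^2 + -10
f''(0) = -10 < 0, so not convex near x = 0
Therefore, f is not globally convex on R.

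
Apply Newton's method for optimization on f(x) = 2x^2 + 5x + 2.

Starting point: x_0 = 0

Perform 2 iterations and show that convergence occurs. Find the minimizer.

f(x) = 2x^2 + 5x + 2, f'(x) = 4x + (5), f''(x) = 4
Step 1: f'(0) = 5, x_1 = 0 - 5/4 = -5/4
Step 2: f'(-5/4) = 0, x_2 = -5/4 (converged)
Newton's method converges in 1 step for quadratics.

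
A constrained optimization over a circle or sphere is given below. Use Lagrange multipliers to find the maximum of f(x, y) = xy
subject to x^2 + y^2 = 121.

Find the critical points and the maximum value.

Lagrange conditions: y = 2*lambda*x and x = 2*lambda*y
If x = 0 then y = 0, violating the constraint, so x, y != 0.
Dividing: y/x = x/y => x^2 = y^2 => y = x or y = -x
Constraint: 2x^2 = 121 => x^2 = 121/2 => x = +/-sqrt(121/2)
Critical points: (sqrt(121/2), sqrt(121/2)), (-sqrt(121/2), -sqrt(121/2)), (sqrt(121/2), -sqrt(121/2)), (-sqrt(121/2), sqrt(121/2))
  y = x:  xy = x^2 = 121/2  at (sqrt(121/2), sqrt(121/2)) and (-sqrt(121/2), -sqrt(121/2))
  y = -x: xy = -x^2 = -121/2 at (sqrt(121/2), -sqrt(121/2)) and (-sqrt(121/2), sqrt(121/2))
Maximum xy = 121/2 at (sqrt(121/2), sqrt(121/2)) and (-sqrt(121/2), -sqrt(121/2))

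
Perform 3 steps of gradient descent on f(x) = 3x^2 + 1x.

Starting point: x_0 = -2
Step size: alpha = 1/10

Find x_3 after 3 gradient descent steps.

f(x) = 3x^2 + 1x, f'(x) = 6x + (1)
Step 1: f'(-2) = -11, x_1 = -2 - 1/10 * -11 = -9/10
Step 2: f'(-9/10) = -22/5, x_2 = -9/10 - 1/10 * -22/5 = -23/50
Step 3: f'(-23/50) = -44/25, x_3 = -23/50 - 1/10 * -44/25 = -71/250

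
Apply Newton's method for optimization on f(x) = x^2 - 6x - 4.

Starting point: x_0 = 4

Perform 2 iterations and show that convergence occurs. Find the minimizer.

f(x) = x^2 - 6x - 4, f'(x) = 2x + (-6), f''(x) = 2
Step 1: f'(4) = 2, x_1 = 4 - 2/2 = 3
Step 2: f'(3) = 0, x_2 = 3 (converged)
Newton's method converges in 1 step for quadratics.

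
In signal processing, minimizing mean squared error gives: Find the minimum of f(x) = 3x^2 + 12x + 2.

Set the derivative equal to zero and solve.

f(x) = 3x^2 + 12x + 2
f'(x) = 6x + (12) = 0
x = -12/6 = -2
f(-2) = -10
Since f''(x) = 6 > 0, this is a minimum.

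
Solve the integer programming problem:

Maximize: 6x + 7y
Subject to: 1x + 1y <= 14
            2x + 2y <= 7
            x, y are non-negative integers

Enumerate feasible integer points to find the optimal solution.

Constraint 1: 1x + 1y <= 14
Constraint 2: 2x + 2y <= 7
Feasible x range (need y >= 0): 0 <= x <= min(14/1, 7/2) => x in {0, ..., 3}.
Enumerate feasible integer points row by row (the coefficient of y is 7 > 0, so for each x the largest feasible y gives the best value):
  x = 0: y <= min((14 - 1*0)/1, (7 - 2*0)/2) => y in {0, ..., 3}; best 6*0 + 7*3 = 21
  x = 1: y <= min((14 - 1*1)/1, (7 - 2*1)/2) => y in {0, ..., 2}; best 6*1 + 7*2 = 20
  x = 2: y <= min((14 - 1*2)/1, (7 - 2*2)/2) => y in {0, ..., 1}; best 6*2 + 7*1 = 19
  x = 3: y <= min((14 - 1*3)/1, (7 - 2*3)/2) => y in {0}; best 6*3 + 7*0 = 18
The maximum 6x + 7y = 21 is achieved at x = 0, y = 3.
Check: 1*0 + 1*3 = 3 <= 14 and 2*0 + 2*3 = 6 <= 7.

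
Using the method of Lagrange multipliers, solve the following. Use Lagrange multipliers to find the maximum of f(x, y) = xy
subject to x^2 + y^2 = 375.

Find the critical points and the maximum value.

Lagrange conditions: y = 2*lambda*x and x = 2*lambda*y
If x = 0 then y = 0, violating the constraint, so x, y != 0.
Dividing: y/x = x/y => x^2 = y^2 => y = x or y = -x
Constraint: 2x^2 = 375 => x^2 = 375/2 => x = +/-sqrt(375/2)
Critical points: (sqrt(375/2), sqrt(375/2)), (-sqrt(375/2), -sqrt(375/2)), (sqrt(375/2), -sqrt(375/2)), (-sqrt(375/2), sqrt(375/2))
  y = x:  xy = x^2 = 375/2  at (sqrt(375/2), sqrt(375/2)) and (-sqrt(375/2), -sqrt(375/2))
  y = -x: xy = -x^2 = -375/2 at (sqrt(375/2), -sqrt(375/2)) and (-sqrt(375/2), sqrt(375/2))
Maximum xy = 375/2 at (sqrt(375/2), sqrt(375/2)) and (-sqrt(375/2), -sqrt(375/2))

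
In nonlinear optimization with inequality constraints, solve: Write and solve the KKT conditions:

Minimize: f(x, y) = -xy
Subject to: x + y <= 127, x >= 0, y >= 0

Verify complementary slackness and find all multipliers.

Problem: min -xy s.t. x + y <= 127 (multiplier lambda), x >= 0 (mu_x), y >= 0 (mu_y)
KKT stationarity: -y + lambda - mu_x = 0, -x + lambda - mu_y = 0, with lambda, mu_x, mu_y >= 0
Complementary slackness: lambda*(x + y - 127) = 0, mu_x*x = 0, mu_y*y = 0
If lambda = 0: y = -mu_x <= 0 and x = -mu_y <= 0 force x = y = 0 with f = 0; but x = y = 127/2 is feasible with f = -16129/4 < 0, so this is not the minimum. Hence lambda > 0 and x + y = 127.
Try x > 0, y > 0 (so mu_x = mu_y = 0): y = lambda, x = lambda => x = y = lambda
x + y = 127 => 2*lambda = 127 => lambda = 127/2
x* = y* = 127/2 > 0, consistent with mu_x = mu_y = 0.
(Any feasible point with x = 0 or y = 0 has f = 0 > -16129/4, so the minimum is not on those boundaries.)
min(-xy) = -16129/4 (i.e. max xy = 16129/4)
Multipliers: lambda = 127/2, mu_x = 0, mu_y = 0
Complementary slackness: lambda*(x + y - 127) = 127/2*(127/2 + 127/2 - 127) = 0, mu_x*x = 0*127/2 = 0, mu_y*y = 0*127/2 = 0. Satisfied.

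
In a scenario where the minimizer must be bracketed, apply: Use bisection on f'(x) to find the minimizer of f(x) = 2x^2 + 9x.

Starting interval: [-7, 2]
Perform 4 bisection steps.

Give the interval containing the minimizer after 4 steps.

Finding critical point of f(x) = 2x^2 + 9x using bisection on f'(x) = 4x + 9.
f'(x) = 0 when x = -9/4.
Starting interval: [-7, 2]
Step 1: mid = -5/2, f'(mid) = -1, new interval = [-5/2, 2]
Step 2: mid = -1/4, f'(mid) = 8, new interval = [-5/2, -1/4]
Step 3: mid = -11/8, f'(mid) = 7/2, new interval = [-5/2, -11/8]
Step 4: mid = -31/16, f'(mid) = 5/4, new interval = [-5/2, -31/16]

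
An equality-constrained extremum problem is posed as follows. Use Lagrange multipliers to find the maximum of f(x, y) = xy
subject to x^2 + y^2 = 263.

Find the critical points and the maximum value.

Lagrange conditions: y = 2*lambda*x and x = 2*lambda*y
If x = 0 then y = 0, violating the constraint, so x, y != 0.
Dividing: y/x = x/y => x^2 = y^2 => y = x or y = -x
Constraint: 2x^2 = 263 => x^2 = 263/2 => x = +/-sqrt(263/2)
Critical points: (sqrt(263/2), sqrt(263/2)), (-sqrt(263/2), -sqrt(263/2)), (sqrt(263/2), -sqrt(263/2)), (-sqrt(263/2), sqrt(263/2))
  y = x:  xy = x^2 = 263/2  at (sqrt(263/2), sqrt(263/2)) and (-sqrt(263/2), -sqrt(263/2))
  y = -x: xy = -x^2 = -263/2 at (sqrt(263/2), -sqrt(263/2)) and (-sqrt(263/2), sqrt(263/2))
Maximum xy = 263/2 at (sqrt(263/2), sqrt(263/2)) and (-sqrt(263/2), -sqrt(263/2))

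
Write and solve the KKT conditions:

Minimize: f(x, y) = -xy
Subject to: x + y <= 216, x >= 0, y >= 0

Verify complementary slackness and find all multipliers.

Problem: min -xy s.t. x + y <= 216 (multiplier lambda), x >= 0 (mu_x), y >= 0 (mu_y)
KKT stationarity: -y + lambda - mu_x = 0, -x + lambda - mu_y = 0, with lambda, mu_x, mu_y >= 0
Complementary slackness: lambda*(x + y - 216) = 0, mu_x*x = 0, mu_y*y = 0
If lambda = 0: y = -mu_x <= 0 and x = -mu_y <= 0 force x = y = 0 with f = 0; but x = y = 108 is feasible with f = -11664 < 0, so this is not the minimum. Hence lambda > 0 and x + y = 216.
Try x > 0, y > 0 (so mu_x = mu_y = 0): y = lambda, x = lambda => x = y = lambda
x + y = 216 => 2*lambda = 216 => lambda = 108
x* = y* = 108 > 0, consistent with mu_x = mu_y = 0.
(Any feasible point with x = 0 or y = 0 has f = 0 > -11664, so the minimum is not on those boundaries.)
min(-xy) = -11664 (i.e. max xy = 11664)
Multipliers: lambda = 108, mu_x = 0, mu_y = 0
Complementary slackness: lambda*(x + y - 216) = 108*(108 + 108 - 216) = 0, mu_x*x = 0*108 = 0, mu_y*y = 0*108 = 0. Satisfied.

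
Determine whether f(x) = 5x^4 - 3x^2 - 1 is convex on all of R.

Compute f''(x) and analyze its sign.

f(x) = 5x^4 - 3x^2 - 1
f'(x) = 20x^3 + -6x
f''(x) = 60x^2 + -6
f''(0) = -6 < 0, so not convex near x = 0
Therefore, f is not globally convex on R.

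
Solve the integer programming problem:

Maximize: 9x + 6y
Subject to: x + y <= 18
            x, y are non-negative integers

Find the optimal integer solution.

Objective: 9x + 6y, constraint: x + y <= 18
Coefficient of x is 9 >= coefficient of y is 6, so allocate the entire budget to x.
Optimal: x = 18, y = 0, value = 162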